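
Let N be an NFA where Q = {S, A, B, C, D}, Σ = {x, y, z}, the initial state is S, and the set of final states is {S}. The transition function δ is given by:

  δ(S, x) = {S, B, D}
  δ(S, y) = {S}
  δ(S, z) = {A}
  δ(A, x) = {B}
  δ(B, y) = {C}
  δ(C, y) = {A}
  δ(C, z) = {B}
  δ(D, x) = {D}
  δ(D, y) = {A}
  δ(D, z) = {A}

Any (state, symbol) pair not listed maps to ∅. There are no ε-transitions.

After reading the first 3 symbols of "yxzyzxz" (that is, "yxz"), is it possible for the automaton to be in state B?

Start in {S}.
Read 'y': {S} → {S}.
Read 'x': {S} → {S, B, D}.
Read 'z': {S, B, D} → {A}.
State B is not in {A}.

No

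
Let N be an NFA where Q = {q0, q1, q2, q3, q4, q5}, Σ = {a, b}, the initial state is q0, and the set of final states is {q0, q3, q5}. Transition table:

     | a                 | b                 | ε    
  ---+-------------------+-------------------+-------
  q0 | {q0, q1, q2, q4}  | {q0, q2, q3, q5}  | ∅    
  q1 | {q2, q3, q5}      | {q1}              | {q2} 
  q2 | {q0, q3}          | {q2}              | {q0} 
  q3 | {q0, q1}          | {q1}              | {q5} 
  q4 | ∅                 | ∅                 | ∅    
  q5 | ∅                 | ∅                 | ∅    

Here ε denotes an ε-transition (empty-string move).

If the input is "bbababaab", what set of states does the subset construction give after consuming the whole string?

{q0, q1, q2, q3, q5}

Start in {q0}.
Read 'b': {q0} → {q0, q2, q3, q5}.
Read 'b': {q0, q2, q3, q5} → {q0, q1, q2, q3, q5}.
Read 'a': {q0, q1, q2, q3, q5} → {q0, q1, q2, q3, q4, q5}.
Read 'b': {q0, q1, q2, q3, q4, q5} → {q0, q1, q2, q3, q5}.
Read 'a': {q0, q1, q2, q3, q5} → {q0, q1, q2, q3, q4, q5}.
Read 'b': {q0, q1, q2, q3, q4, q5} → {q0, q1, q2, q3, q5}.
Read 'a': {q0, q1, q2, q3, q5} → {q0, q1, q2, q3, q4, q5}.
Read 'a': {q0, q1, q2, q3, q4, q5} → {q0, q1, q2, q3, q4, q5}.
Read 'b': {q0, q1, q2, q3, q4, q5} → {q0, q1, q2, q3, q5}.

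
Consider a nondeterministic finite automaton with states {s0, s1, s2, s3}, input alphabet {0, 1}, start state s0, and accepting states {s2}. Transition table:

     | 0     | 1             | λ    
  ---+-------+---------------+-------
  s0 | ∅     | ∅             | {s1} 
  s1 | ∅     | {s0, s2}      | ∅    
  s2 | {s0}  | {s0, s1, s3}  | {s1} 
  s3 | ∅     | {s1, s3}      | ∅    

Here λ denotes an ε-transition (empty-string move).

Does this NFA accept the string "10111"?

Yes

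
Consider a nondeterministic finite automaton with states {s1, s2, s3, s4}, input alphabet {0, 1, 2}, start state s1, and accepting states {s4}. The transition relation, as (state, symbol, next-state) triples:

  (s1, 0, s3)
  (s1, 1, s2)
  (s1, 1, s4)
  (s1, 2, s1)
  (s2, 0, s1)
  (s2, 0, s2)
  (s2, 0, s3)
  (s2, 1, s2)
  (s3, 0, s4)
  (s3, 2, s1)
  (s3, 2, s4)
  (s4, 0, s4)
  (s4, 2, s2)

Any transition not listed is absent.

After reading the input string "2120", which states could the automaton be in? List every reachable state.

Start in {s1}.
Read '2': s1→{s1}; now {s1}.
Read '1': s1→{s2, s4}; now {s2, s4}.
Read '2': s2→∅, s4→{s2}; now {s2}.
Read '0': s2→{s1, s2, s3}; now {s1, s2, s3}.

{s1, s2, s3}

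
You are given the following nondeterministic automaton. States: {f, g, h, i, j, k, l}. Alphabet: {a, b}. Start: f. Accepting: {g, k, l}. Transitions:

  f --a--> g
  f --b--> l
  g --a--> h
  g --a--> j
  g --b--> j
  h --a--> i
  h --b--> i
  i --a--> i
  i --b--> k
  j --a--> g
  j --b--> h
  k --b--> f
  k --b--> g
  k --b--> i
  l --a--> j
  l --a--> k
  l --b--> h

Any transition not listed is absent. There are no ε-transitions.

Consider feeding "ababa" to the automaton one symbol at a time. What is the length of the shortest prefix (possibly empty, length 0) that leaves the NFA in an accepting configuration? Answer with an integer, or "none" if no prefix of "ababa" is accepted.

1

Start in {f}.
Read 'a': {f} → {g}.
None of the earlier sets intersect F, but {g} does.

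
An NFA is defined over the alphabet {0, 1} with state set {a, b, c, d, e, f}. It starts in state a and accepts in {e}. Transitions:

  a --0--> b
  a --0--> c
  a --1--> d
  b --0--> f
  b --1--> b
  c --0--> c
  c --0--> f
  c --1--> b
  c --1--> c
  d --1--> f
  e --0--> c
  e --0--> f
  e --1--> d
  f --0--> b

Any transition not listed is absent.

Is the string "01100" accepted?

No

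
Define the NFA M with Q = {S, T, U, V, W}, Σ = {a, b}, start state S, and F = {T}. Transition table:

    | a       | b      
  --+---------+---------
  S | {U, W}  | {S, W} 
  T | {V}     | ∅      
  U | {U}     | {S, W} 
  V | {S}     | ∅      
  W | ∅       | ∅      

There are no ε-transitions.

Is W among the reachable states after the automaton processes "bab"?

Yes

Start in {S}.
Read 'b': {S} → {S, W}.
Read 'a': {S, W} → {U, W}.
Read 'b': {U, W} → {S, W}.
State W is in {S, W}.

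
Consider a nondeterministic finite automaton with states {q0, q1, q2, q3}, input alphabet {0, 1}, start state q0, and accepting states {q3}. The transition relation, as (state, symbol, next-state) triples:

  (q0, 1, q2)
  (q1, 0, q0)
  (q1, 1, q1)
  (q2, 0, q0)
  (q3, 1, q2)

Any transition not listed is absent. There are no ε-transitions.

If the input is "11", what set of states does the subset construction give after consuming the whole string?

∅

Start in {q0}.
Read '1': {q0} → {q2}.
Read '1': {q2} → ∅.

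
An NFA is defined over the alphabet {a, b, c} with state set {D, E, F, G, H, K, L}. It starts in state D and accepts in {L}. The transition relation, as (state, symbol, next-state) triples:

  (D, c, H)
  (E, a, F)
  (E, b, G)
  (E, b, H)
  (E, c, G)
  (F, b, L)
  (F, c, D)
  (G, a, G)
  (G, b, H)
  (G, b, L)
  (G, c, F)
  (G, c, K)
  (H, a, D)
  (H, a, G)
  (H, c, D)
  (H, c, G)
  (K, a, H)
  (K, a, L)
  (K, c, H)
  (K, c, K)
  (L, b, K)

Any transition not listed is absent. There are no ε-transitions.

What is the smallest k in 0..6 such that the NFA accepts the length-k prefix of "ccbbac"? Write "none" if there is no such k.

Start in {D}.
Read 'c': D→{H}; now {H}.
Read 'c': H→{D, G}; now {D, G}.
Read 'b': D→∅, G→{H, L}; now {H, L}.
None of the earlier sets intersect F, but {H, L} does.

3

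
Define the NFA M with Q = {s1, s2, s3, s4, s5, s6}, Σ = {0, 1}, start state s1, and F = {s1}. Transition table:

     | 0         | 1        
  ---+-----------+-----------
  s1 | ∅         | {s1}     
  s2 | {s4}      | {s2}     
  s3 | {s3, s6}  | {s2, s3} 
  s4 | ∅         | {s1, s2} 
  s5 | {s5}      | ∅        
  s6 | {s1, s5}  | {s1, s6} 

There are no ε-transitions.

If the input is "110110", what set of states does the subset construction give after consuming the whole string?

Start in {s1}.
Read '1': {s1} → {s1}.
Read '1': {s1} → {s1}.
Read '0': {s1} → ∅.
The set is empty and remains empty for the remaining 3 symbols.

∅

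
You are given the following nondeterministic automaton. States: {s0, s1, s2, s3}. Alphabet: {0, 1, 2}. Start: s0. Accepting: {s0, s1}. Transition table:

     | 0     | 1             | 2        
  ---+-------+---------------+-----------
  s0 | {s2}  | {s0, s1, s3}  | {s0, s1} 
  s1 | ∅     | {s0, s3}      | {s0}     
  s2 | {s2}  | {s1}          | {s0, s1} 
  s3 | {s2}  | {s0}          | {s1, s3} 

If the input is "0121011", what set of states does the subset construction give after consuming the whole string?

Start in {s0}.
Read '0': s0→{s2}; now {s2}.
Read '1': s2→{s1}; now {s1}.
Read '2': s1→{s0}; now {s0}.
Read '1': s0→{s0, s1, s3}; now {s0, s1, s3}.
Read '0': s0→{s2}, s1→∅, s3→{s2}; now {s2}.
Read '1': s2→{s1}; now {s1}.
Read '1': s1→{s0, s3}; now {s0, s3}.

{s0, s3}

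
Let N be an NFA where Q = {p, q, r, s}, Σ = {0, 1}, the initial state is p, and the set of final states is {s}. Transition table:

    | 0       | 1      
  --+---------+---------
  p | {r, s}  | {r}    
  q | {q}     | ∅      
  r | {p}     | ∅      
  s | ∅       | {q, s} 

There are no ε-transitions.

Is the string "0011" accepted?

Start in {p}.
Read '0': p→{r, s}; now {r, s}.
Read '0': r→{p}, s→∅; now {p}.
Read '1': p→{r}; now {r}.
Read '1': r→∅; now ∅.
The final set ∅ contains no accepting state.

No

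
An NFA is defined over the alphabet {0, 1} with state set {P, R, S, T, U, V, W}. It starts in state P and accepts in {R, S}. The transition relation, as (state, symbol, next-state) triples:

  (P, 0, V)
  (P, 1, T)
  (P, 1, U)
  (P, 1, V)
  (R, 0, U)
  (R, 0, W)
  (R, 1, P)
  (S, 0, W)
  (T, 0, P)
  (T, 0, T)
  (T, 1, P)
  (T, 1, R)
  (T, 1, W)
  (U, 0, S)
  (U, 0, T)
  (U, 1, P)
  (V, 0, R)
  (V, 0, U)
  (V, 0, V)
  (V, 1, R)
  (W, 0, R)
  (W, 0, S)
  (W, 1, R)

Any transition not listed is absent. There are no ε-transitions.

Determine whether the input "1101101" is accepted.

Start in {P}.
Read '1': P→{T, U, V}; now {T, U, V}.
Read '1': T→{P, R, W}, U→{P}, V→{R}; now {P, R, W}.
Read '0': P→{V}, R→{U, W}, W→{R, S}; now {R, S, U, V, W}.
Read '1': R→{P}, S→∅, U→{P}, V→{R}, W→{R}; now {P, R}.
Read '1': P→{T, U, V}, R→{P}; now {P, T, U, V}.
Read '0': P→{V}, T→{P, T}, U→{S, T}, V→{R, U, V}; now {P, R, S, T, U, V}.
Read '1': P→{T, U, V}, R→{P}, S→∅, T→{P, R, W}, U→{P}, V→{R}; now {P, R, T, U, V, W}.
The final set {P, R, T, U, V, W} contains the accepting state R.

Yes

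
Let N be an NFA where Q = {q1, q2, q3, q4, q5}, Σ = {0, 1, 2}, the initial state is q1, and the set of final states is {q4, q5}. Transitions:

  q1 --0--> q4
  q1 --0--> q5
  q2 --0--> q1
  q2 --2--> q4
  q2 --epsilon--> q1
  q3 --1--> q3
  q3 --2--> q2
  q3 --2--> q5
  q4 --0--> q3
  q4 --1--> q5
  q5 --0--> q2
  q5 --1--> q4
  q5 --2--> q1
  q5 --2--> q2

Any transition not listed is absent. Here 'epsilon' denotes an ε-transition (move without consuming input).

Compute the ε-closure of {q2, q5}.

Begin with {q2, q5}.
ε-move q2 → q1; add q1.

{q1, q2, q5}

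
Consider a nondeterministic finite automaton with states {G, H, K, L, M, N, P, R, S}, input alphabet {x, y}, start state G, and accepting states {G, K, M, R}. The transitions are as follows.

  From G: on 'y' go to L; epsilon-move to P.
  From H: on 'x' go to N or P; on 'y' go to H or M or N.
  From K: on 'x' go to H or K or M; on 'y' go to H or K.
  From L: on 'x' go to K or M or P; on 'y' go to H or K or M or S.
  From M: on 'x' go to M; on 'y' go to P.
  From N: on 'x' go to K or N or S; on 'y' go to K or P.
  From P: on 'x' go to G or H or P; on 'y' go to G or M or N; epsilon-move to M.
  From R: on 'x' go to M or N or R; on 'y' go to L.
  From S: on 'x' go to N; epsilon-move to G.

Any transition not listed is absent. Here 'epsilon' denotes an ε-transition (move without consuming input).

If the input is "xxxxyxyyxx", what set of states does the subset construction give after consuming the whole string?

Start: ε-closure({G}) = {G, M, P}.
Read 'x': G→∅, M→{M}, P→{G, H, P}; now {G, H, M, P}.
Read 'x': G→∅, H→{N, P}, M→{M}, P→{G, H, P}; now {G, H, M, N, P}.
Read 'x': G→∅, H→{N, P}, M→{M}, N→{K, N, S}, P→{G, H, P}; now {G, H, K, M, N, P, S}.
Read 'x': G→∅, H→{N, P}, K→{H, K, M}, M→{M}, N→{K, N, S}, P→{G, H, P}, S→{N}; now {G, H, K, M, N, P, S}.
Read 'y': G→{L}, H→{H, M, N}, K→{H, K}, M→{P}, N→{K, P}, P→{G, M, N}, S→∅; now {G, H, K, L, M, N, P}.
Read 'x': G→∅, H→{N, P}, K→{H, K, M}, L→{K, M, P}, M→{M}, N→{K, N, S}, P→{G, H, P}; now {G, H, K, M, N, P, S}.
Read 'y': G→{L}, H→{H, M, N}, K→{H, K}, M→{P}, N→{K, P}, P→{G, M, N}, S→∅; now {G, H, K, L, M, N, P}.
Read 'y': G→{L}, H→{H, M, N}, K→{H, K}, L→{H, K, M, S}, M→{P}, N→{K, P}, P→{G, M, N}; now {G, H, K, L, M, N, P, S}.
Read 'x': G→∅, H→{N, P}, K→{H, K, M}, L→{K, M, P}, M→{M}, N→{K, N, S}, P→{G, H, P}, S→{N}; now {G, H, K, M, N, P, S}.
Read 'x': G→∅, H→{N, P}, K→{H, K, M}, M→{M}, N→{K, N, S}, P→{G, H, P}, S→{N}; now {G, H, K, M, N, P, S}.

{G, H, K, M, N, P, S}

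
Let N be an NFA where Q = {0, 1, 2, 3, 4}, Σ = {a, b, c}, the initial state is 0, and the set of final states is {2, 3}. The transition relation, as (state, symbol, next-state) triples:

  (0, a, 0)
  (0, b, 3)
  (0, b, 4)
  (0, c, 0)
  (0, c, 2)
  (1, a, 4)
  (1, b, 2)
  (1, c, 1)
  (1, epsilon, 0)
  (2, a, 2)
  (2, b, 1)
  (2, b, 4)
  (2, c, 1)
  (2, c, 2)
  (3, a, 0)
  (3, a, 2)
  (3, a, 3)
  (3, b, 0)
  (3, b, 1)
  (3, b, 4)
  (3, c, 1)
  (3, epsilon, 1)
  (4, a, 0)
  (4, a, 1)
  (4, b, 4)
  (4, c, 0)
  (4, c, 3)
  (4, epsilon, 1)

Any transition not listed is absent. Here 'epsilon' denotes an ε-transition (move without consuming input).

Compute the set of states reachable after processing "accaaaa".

{0, 1, 2, 4}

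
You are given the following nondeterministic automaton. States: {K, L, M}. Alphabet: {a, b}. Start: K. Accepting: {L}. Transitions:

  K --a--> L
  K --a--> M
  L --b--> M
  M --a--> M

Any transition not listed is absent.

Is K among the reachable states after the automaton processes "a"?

No

Start in {K}.
Read 'a': {K} → {L, M}.
State K is not in {L, M}.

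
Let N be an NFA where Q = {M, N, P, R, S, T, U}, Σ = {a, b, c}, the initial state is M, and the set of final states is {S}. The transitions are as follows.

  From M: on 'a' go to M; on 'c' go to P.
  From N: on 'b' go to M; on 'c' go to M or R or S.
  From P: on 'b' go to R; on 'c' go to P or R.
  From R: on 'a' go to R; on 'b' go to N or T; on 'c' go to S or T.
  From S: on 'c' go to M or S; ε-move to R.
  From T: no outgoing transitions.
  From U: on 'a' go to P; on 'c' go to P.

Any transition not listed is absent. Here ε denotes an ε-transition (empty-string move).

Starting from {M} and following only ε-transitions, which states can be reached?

Begin with {M}.
No ε-moves leave this set, so the closure equals the set itself.

{M}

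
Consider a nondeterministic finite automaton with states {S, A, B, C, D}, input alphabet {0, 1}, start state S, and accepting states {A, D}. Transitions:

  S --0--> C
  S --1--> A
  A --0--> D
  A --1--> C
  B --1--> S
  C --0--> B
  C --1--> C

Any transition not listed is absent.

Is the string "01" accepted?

Start in {S}.
Read '0': S→{C}; now {C}.
Read '1': C→{C}; now {C}.
The final set {C} contains no accepting state.

No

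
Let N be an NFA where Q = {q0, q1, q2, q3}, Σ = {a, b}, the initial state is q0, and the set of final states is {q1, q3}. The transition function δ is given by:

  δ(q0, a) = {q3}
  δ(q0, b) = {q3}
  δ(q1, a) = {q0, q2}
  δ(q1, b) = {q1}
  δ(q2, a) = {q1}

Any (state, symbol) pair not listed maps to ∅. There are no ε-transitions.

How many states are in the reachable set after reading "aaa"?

0

Start in {q0}.
Read 'a': q0→{q3}; now {q3}.
Read 'a': q3→∅; now ∅.
The set is empty and remains empty for the remaining 1 symbol.
That set has 0 states.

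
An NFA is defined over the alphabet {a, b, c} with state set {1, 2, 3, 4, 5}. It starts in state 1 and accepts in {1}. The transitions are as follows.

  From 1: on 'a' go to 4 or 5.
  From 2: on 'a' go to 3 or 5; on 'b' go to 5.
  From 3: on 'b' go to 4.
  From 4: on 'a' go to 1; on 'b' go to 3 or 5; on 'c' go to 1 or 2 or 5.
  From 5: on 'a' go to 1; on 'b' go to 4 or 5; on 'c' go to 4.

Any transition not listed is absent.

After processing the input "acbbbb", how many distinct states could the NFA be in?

Start in {1}.
Read 'a': {1} → {4, 5}.
Read 'c': {4, 5} → {1, 2, 4, 5}.
Read 'b': {1, 2, 4, 5} → {3, 4, 5}.
Read 'b': {3, 4, 5} → {3, 4, 5}.
Read 'b': {3, 4, 5} → {3, 4, 5}.
Read 'b': {3, 4, 5} → {3, 4, 5}.
That set has 3 states.

3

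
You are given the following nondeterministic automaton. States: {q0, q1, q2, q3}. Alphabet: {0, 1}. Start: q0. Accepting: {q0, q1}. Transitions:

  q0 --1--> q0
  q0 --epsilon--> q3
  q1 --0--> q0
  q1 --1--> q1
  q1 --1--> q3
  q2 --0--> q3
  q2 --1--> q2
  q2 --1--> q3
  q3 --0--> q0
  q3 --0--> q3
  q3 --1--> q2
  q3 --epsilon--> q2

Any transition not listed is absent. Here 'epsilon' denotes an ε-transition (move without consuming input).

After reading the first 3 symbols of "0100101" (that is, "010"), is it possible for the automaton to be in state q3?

Start: ε-closure({q0}) = {q0, q2, q3}.
Read '0': q0→∅, q2→{q3}, q3→{q0, q3}; union {q0, q3}; ε-closure = {q0, q2, q3}.
Read '1': q0→{q0}, q2→{q2, q3}, q3→{q2}; now {q0, q2, q3}.
Read '0': q0→∅, q2→{q3}, q3→{q0, q3}; union {q0, q3}; ε-closure = {q0, q2, q3}.
State q3 is in {q0, q2, q3}.

Yes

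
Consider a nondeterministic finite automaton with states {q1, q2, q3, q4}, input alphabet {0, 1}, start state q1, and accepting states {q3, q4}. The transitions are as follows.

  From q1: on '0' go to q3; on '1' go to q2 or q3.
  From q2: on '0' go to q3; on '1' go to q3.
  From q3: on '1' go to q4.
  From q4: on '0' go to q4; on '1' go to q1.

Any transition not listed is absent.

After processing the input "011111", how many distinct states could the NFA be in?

Start in {q1}.
Read '0': {q1} → {q3}.
Read '1': {q3} → {q4}.
Read '1': {q4} → {q1}.
Read '1': {q1} → {q2, q3}.
Read '1': {q2, q3} → {q3, q4}.
Read '1': {q3, q4} → {q1, q4}.
That set has 2 states.

2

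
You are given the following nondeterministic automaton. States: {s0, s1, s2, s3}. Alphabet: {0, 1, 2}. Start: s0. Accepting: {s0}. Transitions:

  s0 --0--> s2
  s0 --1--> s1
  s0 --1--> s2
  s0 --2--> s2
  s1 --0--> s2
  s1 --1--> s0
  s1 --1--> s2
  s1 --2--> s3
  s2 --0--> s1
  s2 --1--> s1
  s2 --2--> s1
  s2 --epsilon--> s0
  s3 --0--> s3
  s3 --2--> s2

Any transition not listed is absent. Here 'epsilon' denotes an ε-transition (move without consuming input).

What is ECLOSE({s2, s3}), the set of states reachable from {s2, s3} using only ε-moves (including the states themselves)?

{s0, s2, s3}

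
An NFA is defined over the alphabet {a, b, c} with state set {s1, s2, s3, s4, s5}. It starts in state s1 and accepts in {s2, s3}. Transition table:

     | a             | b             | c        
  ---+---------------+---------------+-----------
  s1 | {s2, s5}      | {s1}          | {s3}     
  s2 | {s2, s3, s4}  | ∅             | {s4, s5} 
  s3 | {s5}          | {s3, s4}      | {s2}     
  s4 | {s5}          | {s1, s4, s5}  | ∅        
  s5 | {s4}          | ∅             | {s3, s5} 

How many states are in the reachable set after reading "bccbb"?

0

Start in {s1}.
Read 'b': s1→{s1}; now {s1}.
Read 'c': s1→{s3}; now {s3}.
Read 'c': s3→{s2}; now {s2}.
Read 'b': s2→∅; now ∅.
The set is empty and remains empty for the remaining 1 symbol.
That set has 0 states.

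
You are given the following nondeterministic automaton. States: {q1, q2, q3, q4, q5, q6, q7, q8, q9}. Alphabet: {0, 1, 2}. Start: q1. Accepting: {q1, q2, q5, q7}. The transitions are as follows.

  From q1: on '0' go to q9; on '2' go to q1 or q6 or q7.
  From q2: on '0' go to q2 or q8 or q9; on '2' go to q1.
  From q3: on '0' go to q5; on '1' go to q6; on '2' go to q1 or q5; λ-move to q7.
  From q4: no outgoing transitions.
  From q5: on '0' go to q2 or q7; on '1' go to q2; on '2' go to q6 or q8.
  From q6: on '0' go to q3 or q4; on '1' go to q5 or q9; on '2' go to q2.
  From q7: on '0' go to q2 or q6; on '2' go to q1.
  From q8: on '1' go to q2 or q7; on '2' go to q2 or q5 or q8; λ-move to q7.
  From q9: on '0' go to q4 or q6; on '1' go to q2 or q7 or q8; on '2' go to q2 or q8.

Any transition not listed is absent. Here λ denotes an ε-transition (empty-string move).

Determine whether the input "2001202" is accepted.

Start in {q1}.
Read '2': q1→{q1, q6, q7}; now {q1, q6, q7}.
Read '0': q1→{q9}, q6→{q3, q4}, q7→{q2, q6}; union {q2, q3, q4, q6, q9}; ε-closure = {q2, q3, q4, q6, q7, q9}.
Read '0': q2→{q2, q8, q9}, q3→{q5}, q4→∅, q6→{q3, q4}, q7→{q2, q6}, q9→{q4, q6}; union {q2, q3, q4, q5, q6, q8, q9}; ε-closure = {q2, q3, q4, q5, q6, q7, q8, q9}.
Read '1': q2→∅, q3→{q6}, q4→∅, q5→{q2}, q6→{q5, q9}, q7→∅, q8→{q2, q7}, q9→{q2, q7, q8}; now {q2, q5, q6, q7, q8, q9}.
Read '2': q2→{q1}, q5→{q6, q8}, q6→{q2}, q7→{q1}, q8→{q2, q5, q8}, q9→{q2, q8}; union {q1, q2, q5, q6, q8}; ε-closure = {q1, q2, q5, q6, q7, q8}.
Read '0': q1→{q9}, q2→{q2, q8, q9}, q5→{q2, q7}, q6→{q3, q4}, q7→{q2, q6}, q8→∅; now {q2, q3, q4, q6, q7, q8, q9}.
Read '2': q2→{q1}, q3→{q1, q5}, q4→∅, q6→{q2}, q7→{q1}, q8→{q2, q5, q8}, q9→{q2, q8}; union {q1, q2, q5, q8}; ε-closure = {q1, q2, q5, q7, q8}.
The final set {q1, q2, q5, q7, q8} contains the accepting states q1, q2, q5, q7.

Yes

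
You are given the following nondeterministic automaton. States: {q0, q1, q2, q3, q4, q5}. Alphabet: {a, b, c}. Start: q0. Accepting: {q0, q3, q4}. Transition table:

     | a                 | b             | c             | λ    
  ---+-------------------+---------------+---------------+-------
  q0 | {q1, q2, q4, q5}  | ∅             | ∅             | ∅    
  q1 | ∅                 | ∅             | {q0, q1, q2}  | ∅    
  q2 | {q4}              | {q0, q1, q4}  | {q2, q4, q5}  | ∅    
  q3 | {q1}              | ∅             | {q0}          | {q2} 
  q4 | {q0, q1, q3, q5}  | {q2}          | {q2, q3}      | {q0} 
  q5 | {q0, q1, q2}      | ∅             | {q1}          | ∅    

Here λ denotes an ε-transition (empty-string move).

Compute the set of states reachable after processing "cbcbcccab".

∅

Start in {q0}.
Read 'c': q0→∅; now ∅.
The set is empty and remains empty for the remaining 8 symbols.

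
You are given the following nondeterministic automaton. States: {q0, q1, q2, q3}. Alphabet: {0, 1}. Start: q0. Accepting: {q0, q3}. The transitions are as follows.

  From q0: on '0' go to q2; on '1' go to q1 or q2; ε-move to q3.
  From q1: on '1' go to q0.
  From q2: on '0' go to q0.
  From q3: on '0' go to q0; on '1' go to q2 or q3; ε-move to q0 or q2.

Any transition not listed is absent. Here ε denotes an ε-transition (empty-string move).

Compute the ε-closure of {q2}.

{q2}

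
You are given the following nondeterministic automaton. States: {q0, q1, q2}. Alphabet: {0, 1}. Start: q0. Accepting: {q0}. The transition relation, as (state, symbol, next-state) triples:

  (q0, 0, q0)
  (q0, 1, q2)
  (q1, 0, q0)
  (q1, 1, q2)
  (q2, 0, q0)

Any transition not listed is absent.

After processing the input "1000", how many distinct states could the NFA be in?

1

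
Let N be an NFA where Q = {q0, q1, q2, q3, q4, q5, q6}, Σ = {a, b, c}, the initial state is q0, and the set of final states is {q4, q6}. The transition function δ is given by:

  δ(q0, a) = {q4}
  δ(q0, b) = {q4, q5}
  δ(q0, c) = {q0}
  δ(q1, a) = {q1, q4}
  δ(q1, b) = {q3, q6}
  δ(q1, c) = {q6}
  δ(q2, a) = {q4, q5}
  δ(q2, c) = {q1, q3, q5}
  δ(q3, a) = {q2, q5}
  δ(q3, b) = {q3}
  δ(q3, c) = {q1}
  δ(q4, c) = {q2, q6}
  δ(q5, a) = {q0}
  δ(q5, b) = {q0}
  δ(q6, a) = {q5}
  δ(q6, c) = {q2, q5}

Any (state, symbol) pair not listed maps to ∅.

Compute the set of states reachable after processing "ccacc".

{q1, q2, q3, q5}

Start in {q0}.
Read 'c': {q0} → {q0}.
Read 'c': {q0} → {q0}.
Read 'a': {q0} → {q4}.
Read 'c': {q4} → {q2, q6}.
Read 'c': {q2, q6} → {q1, q2, q3, q5}.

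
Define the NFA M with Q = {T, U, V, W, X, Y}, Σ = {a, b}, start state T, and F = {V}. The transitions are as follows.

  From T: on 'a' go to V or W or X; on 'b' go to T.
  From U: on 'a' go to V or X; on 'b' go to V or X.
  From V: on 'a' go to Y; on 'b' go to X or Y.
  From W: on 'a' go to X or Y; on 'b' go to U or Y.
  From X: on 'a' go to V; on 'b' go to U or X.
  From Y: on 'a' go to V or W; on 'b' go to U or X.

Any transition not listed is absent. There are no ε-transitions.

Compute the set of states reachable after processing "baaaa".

{V, W, X, Y}

Start in {T}.
Read 'b': T→{T}; now {T}.
Read 'a': T→{V, W, X}; now {V, W, X}.
Read 'a': V→{Y}, W→{X, Y}, X→{V}; now {V, X, Y}.
Read 'a': V→{Y}, X→{V}, Y→{V, W}; now {V, W, Y}.
Read 'a': V→{Y}, W→{X, Y}, Y→{V, W}; now {V, W, X, Y}.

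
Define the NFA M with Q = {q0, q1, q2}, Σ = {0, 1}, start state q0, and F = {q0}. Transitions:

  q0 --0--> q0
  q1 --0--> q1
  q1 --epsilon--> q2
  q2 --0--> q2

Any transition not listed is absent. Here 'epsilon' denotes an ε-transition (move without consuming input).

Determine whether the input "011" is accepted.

No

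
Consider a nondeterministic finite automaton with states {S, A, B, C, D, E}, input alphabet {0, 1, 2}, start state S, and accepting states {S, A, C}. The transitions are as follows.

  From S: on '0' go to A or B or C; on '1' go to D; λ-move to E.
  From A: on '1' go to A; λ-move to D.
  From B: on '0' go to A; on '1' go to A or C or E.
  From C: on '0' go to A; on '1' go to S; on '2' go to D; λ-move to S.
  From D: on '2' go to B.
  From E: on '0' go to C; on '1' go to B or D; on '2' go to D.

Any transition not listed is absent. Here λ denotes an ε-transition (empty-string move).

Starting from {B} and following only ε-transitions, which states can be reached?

{B}

Begin with {B}.
No ε-moves leave this set, so the closure equals the set itself.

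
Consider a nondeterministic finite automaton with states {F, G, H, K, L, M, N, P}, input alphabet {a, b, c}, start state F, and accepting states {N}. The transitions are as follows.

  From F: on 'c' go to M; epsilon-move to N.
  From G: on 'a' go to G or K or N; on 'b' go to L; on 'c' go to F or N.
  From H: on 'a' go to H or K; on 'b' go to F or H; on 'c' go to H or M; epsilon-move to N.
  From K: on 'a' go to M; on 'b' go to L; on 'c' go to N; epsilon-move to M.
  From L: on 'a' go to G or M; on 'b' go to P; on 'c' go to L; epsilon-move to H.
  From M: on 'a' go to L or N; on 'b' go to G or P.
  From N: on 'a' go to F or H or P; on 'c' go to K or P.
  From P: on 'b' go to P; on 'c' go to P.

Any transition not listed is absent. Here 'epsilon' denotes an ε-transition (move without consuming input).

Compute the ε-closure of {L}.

Begin with {L}.
ε-move L → H; add H.
ε-move H → N; add N.

{H, L, N}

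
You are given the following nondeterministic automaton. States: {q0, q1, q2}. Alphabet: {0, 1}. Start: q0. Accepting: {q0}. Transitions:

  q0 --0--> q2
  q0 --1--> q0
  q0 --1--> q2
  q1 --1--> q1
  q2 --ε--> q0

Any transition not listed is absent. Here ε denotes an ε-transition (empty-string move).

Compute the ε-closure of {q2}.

Begin with {q2}.
ε-move q2 → q0; add q0.

{q0, q2}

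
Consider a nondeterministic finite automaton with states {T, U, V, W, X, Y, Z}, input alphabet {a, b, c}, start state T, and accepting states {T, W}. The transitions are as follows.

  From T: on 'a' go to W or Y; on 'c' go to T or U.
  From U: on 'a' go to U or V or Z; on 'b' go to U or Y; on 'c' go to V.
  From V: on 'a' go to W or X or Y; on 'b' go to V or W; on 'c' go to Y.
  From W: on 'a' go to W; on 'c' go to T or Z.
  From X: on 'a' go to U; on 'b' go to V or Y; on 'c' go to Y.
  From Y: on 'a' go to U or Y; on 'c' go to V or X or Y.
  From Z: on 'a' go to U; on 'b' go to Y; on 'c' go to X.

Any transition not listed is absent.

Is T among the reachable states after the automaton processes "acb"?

Start in {T}.
Read 'a': T→{W, Y}; now {W, Y}.
Read 'c': W→{T, Z}, Y→{V, X, Y}; now {T, V, X, Y, Z}.
Read 'b': T→∅, V→{V, W}, X→{V, Y}, Y→∅, Z→{Y}; now {V, W, Y}.
State T is not in {V, W, Y}.

No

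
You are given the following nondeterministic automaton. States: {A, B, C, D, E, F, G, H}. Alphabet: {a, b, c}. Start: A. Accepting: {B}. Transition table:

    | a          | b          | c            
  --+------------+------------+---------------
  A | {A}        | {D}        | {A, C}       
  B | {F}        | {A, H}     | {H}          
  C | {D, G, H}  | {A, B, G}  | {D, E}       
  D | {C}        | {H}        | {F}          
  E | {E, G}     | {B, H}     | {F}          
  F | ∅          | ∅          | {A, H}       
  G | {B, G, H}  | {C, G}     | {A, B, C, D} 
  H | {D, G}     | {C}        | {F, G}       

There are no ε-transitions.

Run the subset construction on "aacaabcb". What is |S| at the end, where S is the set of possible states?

Start in {A}.
Read 'a': {A} → {A}.
Read 'a': {A} → {A}.
Read 'c': {A} → {A, C}.
Read 'a': {A, C} → {A, D, G, H}.
Read 'a': {A, D, G, H} → {A, B, C, D, G, H}.
Read 'b': {A, B, C, D, G, H} → {A, B, C, D, G, H}.
Read 'c': {A, B, C, D, G, H} → {A, B, C, D, E, F, G, H}.
Read 'b': {A, B, C, D, E, F, G, H} → {A, B, C, D, G, H}.
That set has 6 states.

6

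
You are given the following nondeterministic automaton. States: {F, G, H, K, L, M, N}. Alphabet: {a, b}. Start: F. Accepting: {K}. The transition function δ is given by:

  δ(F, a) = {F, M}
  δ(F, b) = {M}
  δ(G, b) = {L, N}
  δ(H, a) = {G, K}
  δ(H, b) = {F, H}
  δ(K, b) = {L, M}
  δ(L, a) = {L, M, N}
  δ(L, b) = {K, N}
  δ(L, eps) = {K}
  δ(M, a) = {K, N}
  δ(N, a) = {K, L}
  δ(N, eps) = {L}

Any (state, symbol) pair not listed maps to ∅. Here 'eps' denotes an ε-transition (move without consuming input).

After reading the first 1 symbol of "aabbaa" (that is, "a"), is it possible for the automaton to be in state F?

Yes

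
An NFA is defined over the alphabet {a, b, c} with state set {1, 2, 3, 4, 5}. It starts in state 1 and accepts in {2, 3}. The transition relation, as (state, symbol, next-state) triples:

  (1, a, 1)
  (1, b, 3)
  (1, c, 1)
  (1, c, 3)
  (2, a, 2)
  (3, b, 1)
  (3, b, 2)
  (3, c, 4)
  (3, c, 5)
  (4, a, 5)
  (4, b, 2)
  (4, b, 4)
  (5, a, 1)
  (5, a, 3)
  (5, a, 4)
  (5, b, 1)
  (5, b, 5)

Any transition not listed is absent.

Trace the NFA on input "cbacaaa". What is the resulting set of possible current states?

{1}

Start in {1}.
Read 'c': 1→{1, 3}; now {1, 3}.
Read 'b': 1→{3}, 3→{1, 2}; now {1, 2, 3}.
Read 'a': 1→{1}, 2→{2}, 3→∅; now {1, 2}.
Read 'c': 1→{1, 3}, 2→∅; now {1, 3}.
Read 'a': 1→{1}, 3→∅; now {1}.
Read 'a': 1→{1}; now {1}.
Read 'a': 1→{1}; now {1}.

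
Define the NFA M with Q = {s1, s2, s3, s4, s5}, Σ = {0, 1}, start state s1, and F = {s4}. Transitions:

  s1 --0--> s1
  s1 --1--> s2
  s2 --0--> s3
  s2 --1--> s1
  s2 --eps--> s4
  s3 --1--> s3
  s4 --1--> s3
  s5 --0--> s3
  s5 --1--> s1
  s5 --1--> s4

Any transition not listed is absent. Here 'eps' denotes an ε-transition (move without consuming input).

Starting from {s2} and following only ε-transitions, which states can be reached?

{s2, s4}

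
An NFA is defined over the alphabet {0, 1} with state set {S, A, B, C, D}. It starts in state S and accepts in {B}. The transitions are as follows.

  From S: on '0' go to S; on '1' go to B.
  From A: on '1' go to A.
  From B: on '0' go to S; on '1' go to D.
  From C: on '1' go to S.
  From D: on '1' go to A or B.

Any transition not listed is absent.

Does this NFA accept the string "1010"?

No

Start in {S}.
Read '1': S→{B}; now {B}.
Read '0': B→{S}; now {S}.
Read '1': S→{B}; now {B}.
Read '0': B→{S}; now {S}.
The final set {S} contains no accepting state.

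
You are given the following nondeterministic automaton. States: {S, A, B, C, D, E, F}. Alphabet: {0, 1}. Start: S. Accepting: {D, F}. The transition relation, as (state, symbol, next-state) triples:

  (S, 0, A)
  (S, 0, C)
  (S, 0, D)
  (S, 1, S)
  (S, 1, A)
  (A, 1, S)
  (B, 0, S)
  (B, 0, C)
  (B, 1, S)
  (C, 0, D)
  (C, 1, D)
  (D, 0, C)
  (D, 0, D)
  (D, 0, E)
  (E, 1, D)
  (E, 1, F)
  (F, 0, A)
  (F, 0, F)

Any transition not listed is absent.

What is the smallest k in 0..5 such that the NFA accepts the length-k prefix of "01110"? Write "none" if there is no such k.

1

Start in {S}.
Read '0': S→{A, C, D}; now {A, C, D}.
None of the earlier sets intersect F, but {A, C, D} does.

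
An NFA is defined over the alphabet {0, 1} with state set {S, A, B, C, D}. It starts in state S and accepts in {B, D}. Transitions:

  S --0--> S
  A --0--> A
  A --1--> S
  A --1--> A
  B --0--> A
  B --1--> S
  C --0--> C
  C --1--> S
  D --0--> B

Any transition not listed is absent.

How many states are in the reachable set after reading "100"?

0

Start in {S}.
Read '1': S→∅; now ∅.
The set is empty and remains empty for the remaining 2 symbols.
That set has 0 states.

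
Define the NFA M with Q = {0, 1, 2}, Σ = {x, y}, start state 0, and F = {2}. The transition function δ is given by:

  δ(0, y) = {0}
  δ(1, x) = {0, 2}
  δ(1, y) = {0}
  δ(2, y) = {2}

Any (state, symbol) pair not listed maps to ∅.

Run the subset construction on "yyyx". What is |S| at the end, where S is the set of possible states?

0

Start in {0}.
Read 'y': {0} → {0}.
Read 'y': {0} → {0}.
Read 'y': {0} → {0}.
Read 'x': {0} → ∅.
That set has 0 states.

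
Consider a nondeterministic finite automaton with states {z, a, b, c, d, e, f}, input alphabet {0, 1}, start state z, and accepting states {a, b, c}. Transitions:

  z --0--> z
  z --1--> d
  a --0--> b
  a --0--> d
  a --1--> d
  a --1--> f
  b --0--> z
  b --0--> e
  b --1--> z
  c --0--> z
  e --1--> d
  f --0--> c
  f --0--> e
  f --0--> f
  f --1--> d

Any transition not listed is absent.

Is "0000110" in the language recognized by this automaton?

Start in {z}.
Read '0': z→{z}; now {z}.
Read '0': z→{z}; now {z}.
Read '0': z→{z}; now {z}.
Read '0': z→{z}; now {z}.
Read '1': z→{d}; now {d}.
Read '1': d→∅; now ∅.
The set is empty and remains empty for the remaining 1 symbol.
The final set ∅ contains no accepting state.

No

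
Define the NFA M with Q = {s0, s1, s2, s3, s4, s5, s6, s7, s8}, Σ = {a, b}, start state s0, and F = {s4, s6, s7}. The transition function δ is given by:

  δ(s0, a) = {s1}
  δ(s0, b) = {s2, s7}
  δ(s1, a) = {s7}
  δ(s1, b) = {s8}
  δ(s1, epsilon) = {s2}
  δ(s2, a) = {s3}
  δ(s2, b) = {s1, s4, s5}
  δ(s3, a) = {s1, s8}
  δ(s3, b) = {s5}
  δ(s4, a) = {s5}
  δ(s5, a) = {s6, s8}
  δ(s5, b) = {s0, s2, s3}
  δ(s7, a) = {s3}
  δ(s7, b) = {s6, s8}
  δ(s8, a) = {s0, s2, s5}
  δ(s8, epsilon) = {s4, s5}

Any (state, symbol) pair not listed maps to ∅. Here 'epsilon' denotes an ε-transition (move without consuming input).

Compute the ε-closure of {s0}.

{s0}

Begin with {s0}.
No ε-moves leave this set, so the closure equals the set itself.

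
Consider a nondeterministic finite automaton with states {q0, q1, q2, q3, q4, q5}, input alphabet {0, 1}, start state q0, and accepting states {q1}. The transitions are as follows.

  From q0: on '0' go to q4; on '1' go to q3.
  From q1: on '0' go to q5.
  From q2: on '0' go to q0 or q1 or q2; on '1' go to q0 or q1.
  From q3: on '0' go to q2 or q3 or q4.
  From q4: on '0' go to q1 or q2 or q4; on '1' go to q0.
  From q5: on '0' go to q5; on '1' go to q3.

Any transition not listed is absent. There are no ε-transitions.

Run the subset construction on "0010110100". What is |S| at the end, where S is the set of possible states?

Start in {q0}.
Read '0': q0→{q4}; now {q4}.
Read '0': q4→{q1, q2, q4}; now {q1, q2, q4}.
Read '1': q1→∅, q2→{q0, q1}, q4→{q0}; now {q0, q1}.
Read '0': q0→{q4}, q1→{q5}; now {q4, q5}.
Read '1': q4→{q0}, q5→{q3}; now {q0, q3}.
Read '1': q0→{q3}, q3→∅; now {q3}.
Read '0': q3→{q2, q3, q4}; now {q2, q3, q4}.
Read '1': q2→{q0, q1}, q3→∅, q4→{q0}; now {q0, q1}.
Read '0': q0→{q4}, q1→{q5}; now {q4, q5}.
Read '0': q4→{q1, q2, q4}, q5→{q5}; now {q1, q2, q4, q5}.
That set has 4 states.

4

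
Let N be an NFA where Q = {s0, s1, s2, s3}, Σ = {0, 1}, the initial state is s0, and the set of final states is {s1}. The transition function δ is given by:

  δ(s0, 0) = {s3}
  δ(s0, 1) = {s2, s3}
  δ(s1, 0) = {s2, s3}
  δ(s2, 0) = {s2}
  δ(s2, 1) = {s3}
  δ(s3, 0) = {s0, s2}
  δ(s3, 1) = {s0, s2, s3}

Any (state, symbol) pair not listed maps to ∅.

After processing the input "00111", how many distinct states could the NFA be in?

Start in {s0}.
Read '0': {s0} → {s3}.
Read '0': {s3} → {s0, s2}.
Read '1': {s0, s2} → {s2, s3}.
Read '1': {s2, s3} → {s0, s2, s3}.
Read '1': {s0, s2, s3} → {s0, s2, s3}.
That set has 3 states.

3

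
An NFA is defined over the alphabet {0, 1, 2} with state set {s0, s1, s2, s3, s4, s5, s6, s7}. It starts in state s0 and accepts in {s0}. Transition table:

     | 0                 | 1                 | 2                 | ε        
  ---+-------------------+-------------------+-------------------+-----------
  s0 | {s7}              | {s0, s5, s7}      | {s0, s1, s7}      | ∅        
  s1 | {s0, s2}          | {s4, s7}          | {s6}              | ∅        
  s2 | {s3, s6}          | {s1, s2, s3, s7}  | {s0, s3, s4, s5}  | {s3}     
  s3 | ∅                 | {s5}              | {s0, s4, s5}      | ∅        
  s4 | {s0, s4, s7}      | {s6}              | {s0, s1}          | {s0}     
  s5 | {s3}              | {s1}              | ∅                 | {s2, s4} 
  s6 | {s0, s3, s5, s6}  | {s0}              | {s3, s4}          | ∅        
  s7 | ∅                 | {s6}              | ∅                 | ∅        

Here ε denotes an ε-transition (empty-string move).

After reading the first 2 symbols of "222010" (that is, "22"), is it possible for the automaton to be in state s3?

Start in {s0}.
Read '2': s0→{s0, s1, s7}; now {s0, s1, s7}.
Read '2': s0→{s0, s1, s7}, s1→{s6}, s7→∅; now {s0, s1, s6, s7}.
State s3 is not in {s0, s1, s6, s7}.

No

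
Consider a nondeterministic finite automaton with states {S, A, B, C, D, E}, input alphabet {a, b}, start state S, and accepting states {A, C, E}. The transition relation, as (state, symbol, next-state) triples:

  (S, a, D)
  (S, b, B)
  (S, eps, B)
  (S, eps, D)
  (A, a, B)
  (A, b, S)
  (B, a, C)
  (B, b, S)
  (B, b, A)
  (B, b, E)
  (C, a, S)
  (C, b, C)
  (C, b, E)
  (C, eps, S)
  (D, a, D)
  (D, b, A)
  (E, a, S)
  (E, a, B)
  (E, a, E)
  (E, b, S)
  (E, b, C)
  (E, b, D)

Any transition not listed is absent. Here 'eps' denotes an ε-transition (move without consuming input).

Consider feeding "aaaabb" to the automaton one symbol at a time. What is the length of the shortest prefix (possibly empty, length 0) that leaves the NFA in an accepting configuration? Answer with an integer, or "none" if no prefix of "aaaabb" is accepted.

1

Start: ε-closure({S}) = {S, B, D}.
Read 'a': S→{D}, B→{C}, D→{D}; union {C, D}; ε-closure = {S, B, C, D}.
None of the earlier sets intersect F, but {S, B, C, D} does.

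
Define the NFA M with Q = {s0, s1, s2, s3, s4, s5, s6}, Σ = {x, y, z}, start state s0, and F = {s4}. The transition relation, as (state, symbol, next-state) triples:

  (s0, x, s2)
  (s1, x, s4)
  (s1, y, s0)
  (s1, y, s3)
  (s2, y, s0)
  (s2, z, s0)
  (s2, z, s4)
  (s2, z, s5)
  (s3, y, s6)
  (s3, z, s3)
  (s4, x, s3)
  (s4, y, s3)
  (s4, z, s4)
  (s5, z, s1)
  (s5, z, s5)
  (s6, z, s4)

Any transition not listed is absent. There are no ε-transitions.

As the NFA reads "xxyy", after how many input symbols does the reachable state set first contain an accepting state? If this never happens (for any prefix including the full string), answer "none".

none

Start in {s0}.
Read 'x': s0→{s2}; now {s2}.
Read 'x': s2→∅; now ∅.
The set is empty and remains empty for the remaining 2 symbols.
No reachable set along the way intersects F.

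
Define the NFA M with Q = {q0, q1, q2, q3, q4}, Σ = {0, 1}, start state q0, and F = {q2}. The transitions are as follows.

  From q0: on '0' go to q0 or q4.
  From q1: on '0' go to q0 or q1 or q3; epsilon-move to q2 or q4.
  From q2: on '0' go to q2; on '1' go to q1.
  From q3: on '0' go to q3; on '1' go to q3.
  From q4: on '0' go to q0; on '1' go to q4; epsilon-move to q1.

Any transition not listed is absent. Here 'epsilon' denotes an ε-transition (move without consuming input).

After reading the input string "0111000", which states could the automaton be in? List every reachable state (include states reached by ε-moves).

Start in {q0}.
Read '0': {q0} → {q0, q1, q2, q4}.
Read '1': {q0, q1, q2, q4} → {q1, q2, q4}.
Read '1': {q1, q2, q4} → {q1, q2, q4}.
Read '1': {q1, q2, q4} → {q1, q2, q4}.
Read '0': {q1, q2, q4} → {q0, q1, q2, q3, q4}.
Read '0': {q0, q1, q2, q3, q4} → {q0, q1, q2, q3, q4}.
Read '0': {q0, q1, q2, q3, q4} → {q0, q1, q2, q3, q4}.

{q0, q1, q2, q3, q4}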